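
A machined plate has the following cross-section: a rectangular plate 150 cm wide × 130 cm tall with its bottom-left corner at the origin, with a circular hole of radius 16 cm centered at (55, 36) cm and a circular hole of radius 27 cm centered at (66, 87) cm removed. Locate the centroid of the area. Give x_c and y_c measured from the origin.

plate: A = 150 × 130 = 19500.00, centroid at (75.00, 65.00).
hole 1: A = −π·16² = -804.25, centroid at (55.00, 36.00).
hole 2: A = −π·27² = -2290.22, centroid at (66.00, 87.00).
ΣA = 16405.53 cm²
ΣAx_c = (19500.00)(75.00) + (-804.25)(55.00) + (-2290.22)(66.00) = 1267111.79 cm³
ΣAy_c = (19500.00)(65.00) + (-804.25)(36.00) + (-2290.22)(87.00) = 1039297.85 cm³
x_c = 1267111.79 / 16405.53 = 77.24 cm
y_c = 1039297.85 / 16405.53 = 63.35 cm

x_c = 77.24 cm, y_c = 63.35 cm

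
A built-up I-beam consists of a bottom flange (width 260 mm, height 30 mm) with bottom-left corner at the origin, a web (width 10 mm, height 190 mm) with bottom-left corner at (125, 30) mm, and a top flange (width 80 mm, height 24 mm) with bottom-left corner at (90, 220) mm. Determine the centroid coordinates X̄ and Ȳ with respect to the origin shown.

X̄ = 130.00 mm, Ȳ = 68.84 mm

Part | A | x̄ᵢ | ȳᵢ | A·x̄ᵢ | A·ȳᵢ
bottom flange | 7800.00 | 130.00 | 15.00 | 1014000.00 | 117000.00
web | 1900.00 | 130.00 | 125.00 | 247000.00 | 237500.00
top flange | 1920.00 | 130.00 | 232.00 | 249600.00 | 445440.00
Σ | 11620.00 |  |  | 1510600.00 | 799940.00
X̄ = 1510600.00 / 11620.00 = 130.00 mm
Ȳ = 799940.00 / 11620.00 = 68.84 mm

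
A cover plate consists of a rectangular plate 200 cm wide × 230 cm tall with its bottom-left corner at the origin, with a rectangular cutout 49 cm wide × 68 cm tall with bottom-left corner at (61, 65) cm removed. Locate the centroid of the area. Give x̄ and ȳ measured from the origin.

plate: A = 200 × 230 = 46000.00, centroid at (100.00, 115.00).
hole: A = −(49 × 68) = -3332.00, centroid at (85.50, 99.00).
ΣA = 42668.00 cm²
ΣAx̄ = (46000.00)(100.00) + (-3332.00)(85.50) = 4315114.00 cm³
ΣAȳ = (46000.00)(115.00) + (-3332.00)(99.00) = 4960132.00 cm³
x̄ = 4315114.00 / 42668.00 = 101.13 cm
ȳ = 4960132.00 / 42668.00 = 116.25 cm

x̄ = 101.13 cm, ȳ = 116.25 cm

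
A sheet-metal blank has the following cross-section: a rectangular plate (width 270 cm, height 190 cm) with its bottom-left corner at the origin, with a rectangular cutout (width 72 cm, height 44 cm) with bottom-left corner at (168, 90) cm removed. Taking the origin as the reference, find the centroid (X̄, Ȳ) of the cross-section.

X̄ = 130.46 cm, Ȳ = 93.88 cm

plate: A = 270 × 190 = 51300.00, centroid at (135.00, 95.00).
hole: A = −(72 × 44) = -3168.00, centroid at (204.00, 112.00).
ΣA = 48132.00 cm²
ΣAX̄ = (51300.00)(135.00) + (-3168.00)(204.00) = 6279228.00 cm³
ΣAȲ = (51300.00)(95.00) + (-3168.00)(112.00) = 4518684.00 cm³
X̄ = 6279228.00 / 48132.00 = 130.46 cm
Ȳ = 4518684.00 / 48132.00 = 93.88 cm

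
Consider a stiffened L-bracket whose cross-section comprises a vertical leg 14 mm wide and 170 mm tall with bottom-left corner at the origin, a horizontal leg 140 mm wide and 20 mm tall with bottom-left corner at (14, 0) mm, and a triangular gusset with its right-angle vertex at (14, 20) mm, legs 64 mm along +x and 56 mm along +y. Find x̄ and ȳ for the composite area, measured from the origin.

x̄ = 45.21 mm, ȳ = 42.97 mm

Part | A | x̄ᵢ | ȳᵢ | A·x̄ᵢ | A·ȳᵢ
vertical leg | 2380.00 | 7.00 | 85.00 | 16660.00 | 202300.00
horizontal leg | 2800.00 | 84.00 | 10.00 | 235200.00 | 28000.00
gusset | 1792.00 | 35.33 | 38.67 | 63317.33 | 69290.67
Σ | 6972.00 |  |  | 315177.33 | 299590.67
x̄ = 315177.33 / 6972.00 = 45.21 mm
ȳ = 299590.67 / 6972.00 = 42.97 mm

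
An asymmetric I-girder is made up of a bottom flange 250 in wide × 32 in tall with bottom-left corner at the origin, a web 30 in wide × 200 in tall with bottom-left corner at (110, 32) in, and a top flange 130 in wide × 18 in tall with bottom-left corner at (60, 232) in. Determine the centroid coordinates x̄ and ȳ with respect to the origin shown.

x̄ = 125.00 in, ȳ = 90.82 in

Part | A | x̄ᵢ | ȳᵢ | A·x̄ᵢ | A·ȳᵢ
bottom flange | 8000.00 | 125.00 | 16.00 | 1000000.00 | 128000.00
web | 6000.00 | 125.00 | 132.00 | 750000.00 | 792000.00
top flange | 2340.00 | 125.00 | 241.00 | 292500.00 | 563940.00
Σ | 16340.00 |  |  | 2042500.00 | 1483940.00
x̄ = 2042500.00 / 16340.00 = 125.00 in
ȳ = 1483940.00 / 16340.00 = 90.82 in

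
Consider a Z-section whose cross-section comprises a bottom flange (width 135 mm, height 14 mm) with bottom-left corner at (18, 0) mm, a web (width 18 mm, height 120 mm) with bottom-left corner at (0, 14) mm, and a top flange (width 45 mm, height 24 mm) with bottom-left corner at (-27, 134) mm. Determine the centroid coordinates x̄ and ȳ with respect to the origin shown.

bottom flange: A = 135 × 14 = 1890.00, centroid at (85.50, 7.00).
web: A = 18 × 120 = 2160.00, centroid at (9.00, 74.00).
top flange: A = 45 × 24 = 1080.00, centroid at (-4.50, 146.00).
ΣA = 5130.00 mm², ΣAx̄ = 176175.00 mm³, ΣAȳ = 330750.00 mm³.
x̄ = 176175.00/5130.00 = 34.34 mm; ȳ = 330750.00/5130.00 = 64.47 mm.

x̄ = 34.34 mm, ȳ = 64.47 mm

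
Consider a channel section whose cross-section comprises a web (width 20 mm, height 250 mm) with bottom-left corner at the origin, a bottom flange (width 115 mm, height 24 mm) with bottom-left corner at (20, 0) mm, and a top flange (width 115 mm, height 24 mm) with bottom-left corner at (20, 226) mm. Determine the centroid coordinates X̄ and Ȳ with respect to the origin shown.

X̄ = 45.42 mm, Ȳ = 125.00 mm

web: A = 20 × 250 = 5000.00, centroid at (10.00, 125.00).
bottom flange: A = 115 × 24 = 2760.00, centroid at (77.50, 12.00).
top flange: A = 115 × 24 = 2760.00, centroid at (77.50, 238.00).
ΣA = 10520.00 mm², ΣAX̄ = 477800.00 mm³, ΣAȲ = 1315000.00 mm³.
X̄ = 477800.00/10520.00 = 45.42 mm; Ȳ = 1315000.00/10520.00 = 125.00 mm.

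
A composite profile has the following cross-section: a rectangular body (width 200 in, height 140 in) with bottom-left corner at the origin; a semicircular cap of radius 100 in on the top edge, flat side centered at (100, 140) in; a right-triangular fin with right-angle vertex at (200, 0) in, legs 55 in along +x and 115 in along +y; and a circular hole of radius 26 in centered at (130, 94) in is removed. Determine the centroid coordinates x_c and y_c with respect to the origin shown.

Part | A | x̄ᵢ | ȳᵢ | A·x̄ᵢ | A·ȳᵢ
rectangular body | 28000.00 | 100.00 | 70.00 | 2800000.00 | 1960000.00
semicircular top | 15707.96 | 100.00 | 182.44 | 1570796.33 | 2865781.52
triangular fin | 3162.50 | 218.33 | 38.33 | 690479.17 | 121229.17
hole | -2123.72 | 130.00 | 94.00 | -276083.16 | -199629.36
Σ | 44746.75 |  |  | 4785192.33 | 4747381.33
x_c = 4785192.33 / 44746.75 = 106.94 in
y_c = 4747381.33 / 44746.75 = 106.09 in

x_c = 106.94 in, y_c = 106.09 in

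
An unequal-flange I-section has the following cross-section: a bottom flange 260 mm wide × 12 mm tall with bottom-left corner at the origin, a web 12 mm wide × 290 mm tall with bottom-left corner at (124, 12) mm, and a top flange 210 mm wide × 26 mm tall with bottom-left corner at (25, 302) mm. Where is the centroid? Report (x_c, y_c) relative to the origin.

x_c = 130.00 mm, y_c = 189.47 mm

bottom flange: A = 260 × 12 = 3120.00, centroid at (130.00, 6.00).
web: A = 12 × 290 = 3480.00, centroid at (130.00, 157.00).
top flange: A = 210 × 26 = 5460.00, centroid at (130.00, 315.00).
ΣA = 12060.00 mm²
ΣAx_c = (3120.00)(130.00) + (3480.00)(130.00) + (5460.00)(130.00) = 1567800.00 mm³
ΣAy_c = (3120.00)(6.00) + (3480.00)(157.00) + (5460.00)(315.00) = 2284980.00 mm³
x_c = 1567800.00 / 12060.00 = 130.00 mm
y_c = 2284980.00 / 12060.00 = 189.47 mm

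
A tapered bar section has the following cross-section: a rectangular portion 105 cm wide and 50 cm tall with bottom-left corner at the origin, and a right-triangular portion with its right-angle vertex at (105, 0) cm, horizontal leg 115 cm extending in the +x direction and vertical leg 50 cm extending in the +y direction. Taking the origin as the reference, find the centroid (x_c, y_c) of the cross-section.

rectangular portion: A = 105 × 50 = 5250.00, centroid at (52.50, 25.00).
triangular portion: A = ½·115·50 = 2875.00, centroid at (143.33, 16.67).
ΣA = 8125.00 cm²
ΣAx_c = (5250.00)(52.50) + (2875.00)(143.33) = 687708.33 cm³
ΣAy_c = (5250.00)(25.00) + (2875.00)(16.67) = 179166.67 cm³
x_c = 687708.33 / 8125.00 = 84.64 cm
y_c = 179166.67 / 8125.00 = 22.05 cm

x_c = 84.64 cm, y_c = 22.05 cm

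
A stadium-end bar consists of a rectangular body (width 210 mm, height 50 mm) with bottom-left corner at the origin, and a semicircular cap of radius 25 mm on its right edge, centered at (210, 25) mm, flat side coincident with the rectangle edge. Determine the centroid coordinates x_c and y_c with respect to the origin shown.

x_c = 114.89 mm, y_c = 25.00 mm

rectangular body: A = 210 × 50 = 10500.00, centroid at (105.00, 25.00).
semicircular end: A = ½π·25² = 981.75, centroid at (220.61, 25.00).
ΣA = 11481.75 mm², ΣAx_c = 1319083.68 mm³, ΣAy_c = 287043.69 mm³.
x_c = 1319083.68/11481.75 = 114.89 mm; y_c = 287043.69/11481.75 = 25.00 mm.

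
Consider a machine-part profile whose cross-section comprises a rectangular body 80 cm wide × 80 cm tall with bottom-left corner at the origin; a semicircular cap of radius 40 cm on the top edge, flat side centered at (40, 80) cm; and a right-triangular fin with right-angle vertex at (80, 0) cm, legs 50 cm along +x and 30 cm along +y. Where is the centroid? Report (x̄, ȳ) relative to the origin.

x̄ = 44.40 cm, ȳ = 52.49 cm

rectangular body: A = 80 × 80 = 6400.00, centroid at (40.00, 40.00).
semicircular top: A = ½π·40² = 2513.27, centroid at (40.00, 96.98).
triangular fin: A = ½·50·30 = 750.00, centroid at (96.67, 10.00).
ΣA = 9663.27 cm², ΣAx̄ = 429030.96 cm³, ΣAȳ = 507228.60 cm³.
x̄ = 429030.96/9663.27 = 44.40 cm; ȳ = 507228.60/9663.27 = 52.49 cm.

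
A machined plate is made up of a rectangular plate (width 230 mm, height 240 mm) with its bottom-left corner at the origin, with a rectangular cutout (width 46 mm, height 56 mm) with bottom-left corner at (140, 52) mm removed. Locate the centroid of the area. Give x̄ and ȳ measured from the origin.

x̄ = 112.65 mm, ȳ = 121.96 mm

Part | A | x̄ᵢ | ȳᵢ | A·x̄ᵢ | A·ȳᵢ
plate | 55200.00 | 115.00 | 120.00 | 6348000.00 | 6624000.00
hole | -2576.00 | 163.00 | 80.00 | -419888.00 | -206080.00
Σ | 52624.00 |  |  | 5928112.00 | 6417920.00
x̄ = 5928112.00 / 52624.00 = 112.65 mm
ȳ = 6417920.00 / 52624.00 = 121.96 mm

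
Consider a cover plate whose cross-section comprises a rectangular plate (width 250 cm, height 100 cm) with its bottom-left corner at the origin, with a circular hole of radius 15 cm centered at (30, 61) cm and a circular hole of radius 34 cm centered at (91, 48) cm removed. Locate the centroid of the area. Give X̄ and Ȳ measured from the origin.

X̄ = 134.23 cm, Ȳ = 49.98 cm

plate: A = 250 × 100 = 25000.00, centroid at (125.00, 50.00).
hole 1: A = −π·15² = -706.86, centroid at (30.00, 61.00).
hole 2: A = −π·34² = -3631.68, centroid at (91.00, 48.00).
ΣA = 20661.46 cm²
ΣAX̄ = (25000.00)(125.00) + (-706.86)(30.00) + (-3631.68)(91.00) = 2773311.27 cm³
ΣAȲ = (25000.00)(50.00) + (-706.86)(61.00) + (-3631.68)(48.00) = 1032560.95 cm³
X̄ = 2773311.27 / 20661.46 = 134.23 cm
Ȳ = 1032560.95 / 20661.46 = 49.98 cm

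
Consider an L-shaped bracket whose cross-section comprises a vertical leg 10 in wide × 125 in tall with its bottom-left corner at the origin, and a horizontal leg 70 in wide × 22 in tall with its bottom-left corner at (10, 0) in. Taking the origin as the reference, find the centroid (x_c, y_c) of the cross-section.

vertical leg: A = 10 × 125 = 1250.00, centroid at (5.00, 62.50).
horizontal leg: A = 70 × 22 = 1540.00, centroid at (45.00, 11.00).
ΣA = 2790.00 in²
ΣAx_c = (1250.00)(5.00) + (1540.00)(45.00) = 75550.00 in³
ΣAy_c = (1250.00)(62.50) + (1540.00)(11.00) = 95065.00 in³
x_c = 75550.00 / 2790.00 = 27.08 in
y_c = 95065.00 / 2790.00 = 34.07 in

x_c = 27.08 in, y_c = 34.07 in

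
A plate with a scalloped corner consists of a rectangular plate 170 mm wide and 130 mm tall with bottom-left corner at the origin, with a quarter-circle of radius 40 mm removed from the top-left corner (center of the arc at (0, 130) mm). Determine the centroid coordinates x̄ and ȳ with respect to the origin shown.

x̄ = 89.10 mm, ȳ = 62.10 mm

plate: A = 170 × 130 = 22100.00, centroid at (85.00, 65.00).
removed quarter-circle: A = −¼π·40² = -1256.64, centroid at (16.98, 113.02).
ΣA = 20843.36 mm², ΣAx̄ = 1857166.67 mm³, ΣAȳ = 1294470.52 mm³.
x̄ = 1857166.67/20843.36 = 89.10 mm; ȳ = 1294470.52/20843.36 = 62.10 mm.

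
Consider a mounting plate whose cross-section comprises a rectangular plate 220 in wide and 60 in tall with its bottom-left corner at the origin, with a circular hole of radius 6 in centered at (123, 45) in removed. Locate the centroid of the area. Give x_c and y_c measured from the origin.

x_c = 109.89 in, y_c = 29.87 in

Part | A | x̄ᵢ | ȳᵢ | A·x̄ᵢ | A·ȳᵢ
plate | 13200.00 | 110.00 | 30.00 | 1452000.00 | 396000.00
hole | -113.10 | 123.00 | 45.00 | -13910.97 | -5089.38
Σ | 13086.90 |  |  | 1438089.03 | 390910.62
x_c = 1438089.03 / 13086.90 = 109.89 in
y_c = 390910.62 / 13086.90 = 29.87 in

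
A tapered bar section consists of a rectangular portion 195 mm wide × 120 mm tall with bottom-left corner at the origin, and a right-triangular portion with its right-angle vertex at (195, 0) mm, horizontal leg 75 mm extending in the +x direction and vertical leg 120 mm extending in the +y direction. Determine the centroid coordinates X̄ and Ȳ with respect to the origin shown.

Part | A | x̄ᵢ | ȳᵢ | A·x̄ᵢ | A·ȳᵢ
rectangular portion | 23400.00 | 97.50 | 60.00 | 2281500.00 | 1404000.00
triangular portion | 4500.00 | 220.00 | 40.00 | 990000.00 | 180000.00
Σ | 27900.00 |  |  | 3271500.00 | 1584000.00
X̄ = 3271500.00 / 27900.00 = 117.26 mm
Ȳ = 1584000.00 / 27900.00 = 56.77 mm

X̄ = 117.26 mm, Ȳ = 56.77 mm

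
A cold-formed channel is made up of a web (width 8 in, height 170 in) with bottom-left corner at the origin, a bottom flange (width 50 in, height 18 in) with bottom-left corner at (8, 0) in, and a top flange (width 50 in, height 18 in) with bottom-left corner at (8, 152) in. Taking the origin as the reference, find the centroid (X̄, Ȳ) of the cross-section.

Part | A | x̄ᵢ | ȳᵢ | A·x̄ᵢ | A·ȳᵢ
web | 1360.00 | 4.00 | 85.00 | 5440.00 | 115600.00
bottom flange | 900.00 | 33.00 | 9.00 | 29700.00 | 8100.00
top flange | 900.00 | 33.00 | 161.00 | 29700.00 | 144900.00
Σ | 3160.00 |  |  | 64840.00 | 268600.00
X̄ = 64840.00 / 3160.00 = 20.52 in
Ȳ = 268600.00 / 3160.00 = 85.00 in

X̄ = 20.52 in, Ȳ = 85.00 in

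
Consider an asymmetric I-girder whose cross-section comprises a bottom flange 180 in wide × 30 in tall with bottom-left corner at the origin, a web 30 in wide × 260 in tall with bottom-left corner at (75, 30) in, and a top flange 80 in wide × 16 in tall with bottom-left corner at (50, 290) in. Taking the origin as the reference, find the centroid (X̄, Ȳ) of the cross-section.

X̄ = 90.00 in, Ȳ = 118.12 in

Part | A | x̄ᵢ | ȳᵢ | A·x̄ᵢ | A·ȳᵢ
bottom flange | 5400.00 | 90.00 | 15.00 | 486000.00 | 81000.00
web | 7800.00 | 90.00 | 160.00 | 702000.00 | 1248000.00
top flange | 1280.00 | 90.00 | 298.00 | 115200.00 | 381440.00
Σ | 14480.00 |  |  | 1303200.00 | 1710440.00
X̄ = 1303200.00 / 14480.00 = 90.00 in
Ȳ = 1710440.00 / 14480.00 = 118.12 in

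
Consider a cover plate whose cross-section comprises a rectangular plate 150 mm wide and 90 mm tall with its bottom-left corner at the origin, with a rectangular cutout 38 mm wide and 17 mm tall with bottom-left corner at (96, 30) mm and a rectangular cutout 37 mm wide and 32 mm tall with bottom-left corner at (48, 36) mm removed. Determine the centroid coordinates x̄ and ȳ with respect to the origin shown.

Part | A | x̄ᵢ | ȳᵢ | A·x̄ᵢ | A·ȳᵢ
plate | 13500.00 | 75.00 | 45.00 | 1012500.00 | 607500.00
hole 1 | -646.00 | 115.00 | 38.50 | -74290.00 | -24871.00
hole 2 | -1184.00 | 66.50 | 52.00 | -78736.00 | -61568.00
Σ | 11670.00 |  |  | 859474.00 | 521061.00
x̄ = 859474.00 / 11670.00 = 73.65 mm
ȳ = 521061.00 / 11670.00 = 44.65 mm

x̄ = 73.65 mm, ȳ = 44.65 mm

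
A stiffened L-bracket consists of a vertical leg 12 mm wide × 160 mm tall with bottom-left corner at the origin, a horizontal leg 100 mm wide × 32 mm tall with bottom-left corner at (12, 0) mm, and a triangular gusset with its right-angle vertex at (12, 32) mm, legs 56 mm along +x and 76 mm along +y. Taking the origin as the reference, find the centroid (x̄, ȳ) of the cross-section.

vertical leg: A = 12 × 160 = 1920.00, centroid at (6.00, 80.00).
horizontal leg: A = 100 × 32 = 3200.00, centroid at (62.00, 16.00).
gusset: A = ½·56·76 = 2128.00, centroid at (30.67, 57.33).
ΣA = 7248.00 mm²
ΣAx̄ = (1920.00)(6.00) + (3200.00)(62.00) + (2128.00)(30.67) = 275178.67 mm³
ΣAȳ = (1920.00)(80.00) + (3200.00)(16.00) + (2128.00)(57.33) = 326805.33 mm³
x̄ = 275178.67 / 7248.00 = 37.97 mm
ȳ = 326805.33 / 7248.00 = 45.09 mm

x̄ = 37.97 mm, ȳ = 45.09 mm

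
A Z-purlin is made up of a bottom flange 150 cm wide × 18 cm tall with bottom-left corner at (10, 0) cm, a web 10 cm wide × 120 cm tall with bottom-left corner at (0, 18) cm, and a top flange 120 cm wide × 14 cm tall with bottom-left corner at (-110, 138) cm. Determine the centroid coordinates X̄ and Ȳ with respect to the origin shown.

bottom flange: A = 150 × 18 = 2700.00, centroid at (85.00, 9.00).
web: A = 10 × 120 = 1200.00, centroid at (5.00, 78.00).
top flange: A = 120 × 14 = 1680.00, centroid at (-50.00, 145.00).
ΣA = 5580.00 cm²
ΣAX̄ = (2700.00)(85.00) + (1200.00)(5.00) + (1680.00)(-50.00) = 151500.00 cm³
ΣAȲ = (2700.00)(9.00) + (1200.00)(78.00) + (1680.00)(145.00) = 361500.00 cm³
X̄ = 151500.00 / 5580.00 = 27.15 cm
Ȳ = 361500.00 / 5580.00 = 64.78 cm

X̄ = 27.15 cm, Ȳ = 64.78 cm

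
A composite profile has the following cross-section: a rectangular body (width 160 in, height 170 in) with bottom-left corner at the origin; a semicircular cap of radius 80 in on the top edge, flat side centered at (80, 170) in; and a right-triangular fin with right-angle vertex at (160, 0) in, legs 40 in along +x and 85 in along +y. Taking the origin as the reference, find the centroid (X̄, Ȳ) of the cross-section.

rectangular body: A = 160 × 170 = 27200.00, centroid at (80.00, 85.00).
semicircular top: A = ½π·80² = 10053.10, centroid at (80.00, 203.95).
triangular fin: A = ½·40·85 = 1700.00, centroid at (173.33, 28.33).
ΣA = 38953.10 in²
ΣAX̄ = (27200.00)(80.00) + (10053.10)(80.00) + (1700.00)(173.33) = 3274914.39 in³
ΣAȲ = (27200.00)(85.00) + (10053.10)(203.95) + (1700.00)(28.33) = 4410526.40 in³
X̄ = 3274914.39 / 38953.10 = 84.07 in
Ȳ = 4410526.40 / 38953.10 = 113.23 in

X̄ = 84.07 in, Ȳ = 113.23 in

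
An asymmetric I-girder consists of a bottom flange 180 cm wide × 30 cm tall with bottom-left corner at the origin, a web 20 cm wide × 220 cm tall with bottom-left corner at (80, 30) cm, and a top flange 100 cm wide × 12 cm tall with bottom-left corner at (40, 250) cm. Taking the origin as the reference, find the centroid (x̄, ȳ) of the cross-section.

bottom flange: A = 180 × 30 = 5400.00, centroid at (90.00, 15.00).
web: A = 20 × 220 = 4400.00, centroid at (90.00, 140.00).
top flange: A = 100 × 12 = 1200.00, centroid at (90.00, 256.00).
ΣA = 11000.00 cm²
ΣAx̄ = (5400.00)(90.00) + (4400.00)(90.00) + (1200.00)(90.00) = 990000.00 cm³
ΣAȳ = (5400.00)(15.00) + (4400.00)(140.00) + (1200.00)(256.00) = 1004200.00 cm³
x̄ = 990000.00 / 11000.00 = 90.00 cm
ȳ = 1004200.00 / 11000.00 = 91.29 cm

x̄ = 90.00 cm, ȳ = 91.29 cm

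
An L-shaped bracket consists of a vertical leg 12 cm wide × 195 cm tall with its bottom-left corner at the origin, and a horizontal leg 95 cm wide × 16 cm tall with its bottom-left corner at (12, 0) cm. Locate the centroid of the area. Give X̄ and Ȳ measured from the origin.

X̄ = 27.07 cm, Ȳ = 62.26 cm

Part | A | x̄ᵢ | ȳᵢ | A·x̄ᵢ | A·ȳᵢ
vertical leg | 2340.00 | 6.00 | 97.50 | 14040.00 | 228150.00
horizontal leg | 1520.00 | 59.50 | 8.00 | 90440.00 | 12160.00
Σ | 3860.00 |  |  | 104480.00 | 240310.00
X̄ = 104480.00 / 3860.00 = 27.07 cm
Ȳ = 240310.00 / 3860.00 = 62.26 cm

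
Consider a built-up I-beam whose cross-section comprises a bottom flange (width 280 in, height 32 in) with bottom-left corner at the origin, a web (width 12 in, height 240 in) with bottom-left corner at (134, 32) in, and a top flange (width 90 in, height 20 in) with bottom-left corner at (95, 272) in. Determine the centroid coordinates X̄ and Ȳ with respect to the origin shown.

X̄ = 140.00 in, Ȳ = 79.82 in

bottom flange: A = 280 × 32 = 8960.00, centroid at (140.00, 16.00).
web: A = 12 × 240 = 2880.00, centroid at (140.00, 152.00).
top flange: A = 90 × 20 = 1800.00, centroid at (140.00, 282.00).
ΣA = 13640.00 in², ΣAX̄ = 1909600.00 in³, ΣAȲ = 1088720.00 in³.
X̄ = 1909600.00/13640.00 = 140.00 in; Ȳ = 1088720.00/13640.00 = 79.82 in.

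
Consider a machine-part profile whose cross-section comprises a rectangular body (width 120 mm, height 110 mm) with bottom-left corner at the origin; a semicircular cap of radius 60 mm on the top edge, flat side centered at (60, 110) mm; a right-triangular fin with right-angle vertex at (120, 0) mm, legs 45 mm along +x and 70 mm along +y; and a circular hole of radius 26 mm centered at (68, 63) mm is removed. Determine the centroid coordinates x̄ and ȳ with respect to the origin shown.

x̄ = 65.52 mm, ȳ = 76.20 mm

rectangular body: A = 120 × 110 = 13200.00, centroid at (60.00, 55.00).
semicircular top: A = ½π·60² = 5654.87, centroid at (60.00, 135.46).
triangular fin: A = ½·45·70 = 1575.00, centroid at (135.00, 23.33).
hole: A = −π·26² = -2123.72, centroid at (68.00, 63.00).
ΣA = 18306.15 mm², ΣAx̄ = 1199504.28 mm³, ΣAȳ = 1394991.20 mm³.
x̄ = 1199504.28/18306.15 = 65.52 mm; ȳ = 1394991.20/18306.15 = 76.20 mm.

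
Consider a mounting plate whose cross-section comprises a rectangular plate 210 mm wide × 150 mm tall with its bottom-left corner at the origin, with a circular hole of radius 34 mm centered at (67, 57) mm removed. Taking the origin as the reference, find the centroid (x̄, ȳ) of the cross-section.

Part | A | x̄ᵢ | ȳᵢ | A·x̄ᵢ | A·ȳᵢ
plate | 31500.00 | 105.00 | 75.00 | 3307500.00 | 2362500.00
hole | -3631.68 | 67.00 | 57.00 | -243322.63 | -207005.82
Σ | 27868.32 |  |  | 3064177.37 | 2155494.18
x̄ = 3064177.37 / 27868.32 = 109.95 mm
ȳ = 2155494.18 / 27868.32 = 77.35 mm

x̄ = 109.95 mm, ȳ = 77.35 mm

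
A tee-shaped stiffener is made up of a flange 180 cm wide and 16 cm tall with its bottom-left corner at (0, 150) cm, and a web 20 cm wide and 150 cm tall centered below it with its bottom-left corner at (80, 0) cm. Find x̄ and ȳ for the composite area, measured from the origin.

web: A = 20 × 150 = 3000.00, centroid at (90.00, 75.00).
flange: A = 180 × 16 = 2880.00, centroid at (90.00, 158.00).
ΣA = 5880.00 cm², ΣAx̄ = 529200.00 cm³, ΣAȳ = 680040.00 cm³.
x̄ = 529200.00/5880.00 = 90.00 cm; ȳ = 680040.00/5880.00 = 115.65 cm.

x̄ = 90.00 cm, ȳ = 115.65 cm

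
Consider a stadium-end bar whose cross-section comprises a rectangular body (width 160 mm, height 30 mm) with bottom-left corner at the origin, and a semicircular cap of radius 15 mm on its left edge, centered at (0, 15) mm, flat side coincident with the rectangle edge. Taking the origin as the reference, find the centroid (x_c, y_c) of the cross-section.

Part | A | x̄ᵢ | ȳᵢ | A·x̄ᵢ | A·ȳᵢ
rectangular body | 4800.00 | 80.00 | 15.00 | 384000.00 | 72000.00
semicircular end | 353.43 | -6.37 | 15.00 | -2250.00 | 5301.44
Σ | 5153.43 |  |  | 381750.00 | 77301.44
x_c = 381750.00 / 5153.43 = 74.08 mm
y_c = 77301.44 / 5153.43 = 15.00 mm

x_c = 74.08 mm, y_c = 15.00 mm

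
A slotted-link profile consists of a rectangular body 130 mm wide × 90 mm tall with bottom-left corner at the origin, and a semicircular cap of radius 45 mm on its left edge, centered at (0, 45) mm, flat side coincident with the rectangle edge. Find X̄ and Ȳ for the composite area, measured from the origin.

Part | A | x̄ᵢ | ȳᵢ | A·x̄ᵢ | A·ȳᵢ
rectangular body | 11700.00 | 65.00 | 45.00 | 760500.00 | 526500.00
semicircular end | 3180.86 | -19.10 | 45.00 | -60750.00 | 143138.82
Σ | 14880.86 |  |  | 699750.00 | 669638.82
X̄ = 699750.00 / 14880.86 = 47.02 mm
Ȳ = 669638.82 / 14880.86 = 45.00 mm

X̄ = 47.02 mm, Ȳ = 45.00 mm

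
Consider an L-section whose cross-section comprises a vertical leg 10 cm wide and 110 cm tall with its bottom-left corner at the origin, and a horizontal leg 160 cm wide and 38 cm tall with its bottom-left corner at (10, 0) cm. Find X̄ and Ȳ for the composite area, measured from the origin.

X̄ = 76.98 cm, Ȳ = 24.52 cm

vertical leg: A = 10 × 110 = 1100.00, centroid at (5.00, 55.00).
horizontal leg: A = 160 × 38 = 6080.00, centroid at (90.00, 19.00).
ΣA = 7180.00 cm², ΣAX̄ = 552700.00 cm³, ΣAȲ = 176020.00 cm³.
X̄ = 552700.00/7180.00 = 76.98 cm; Ȳ = 176020.00/7180.00 = 24.52 cm.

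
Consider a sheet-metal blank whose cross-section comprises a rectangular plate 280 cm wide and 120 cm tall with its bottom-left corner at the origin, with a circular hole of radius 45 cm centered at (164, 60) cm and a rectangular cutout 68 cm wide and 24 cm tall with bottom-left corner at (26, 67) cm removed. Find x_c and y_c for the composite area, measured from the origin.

x_c = 139.14 cm, y_c = 58.79 cm

plate: A = 280 × 120 = 33600.00, centroid at (140.00, 60.00).
hole 1: A = −π·45² = -6361.73, centroid at (164.00, 60.00).
hole 2: A = −(68 × 24) = -1632.00, centroid at (60.00, 79.00).
ΣA = 25606.27 cm², ΣAx_c = 3562757.08 cm³, ΣAy_c = 1505368.49 cm³.
x_c = 3562757.08/25606.27 = 139.14 cm; y_c = 1505368.49/25606.27 = 58.79 cm.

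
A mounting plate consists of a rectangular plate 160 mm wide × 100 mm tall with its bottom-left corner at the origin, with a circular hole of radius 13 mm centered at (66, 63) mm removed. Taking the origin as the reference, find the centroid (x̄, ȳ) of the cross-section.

x̄ = 80.48 mm, ȳ = 49.55 mm

plate: A = 160 × 100 = 16000.00, centroid at (80.00, 50.00).
hole: A = −π·13² = -530.93, centroid at (66.00, 63.00).
ΣA = 15469.07 mm²
ΣAx̄ = (16000.00)(80.00) + (-530.93)(66.00) = 1244958.68 mm³
ΣAȳ = (16000.00)(50.00) + (-530.93)(63.00) = 766551.46 mm³
x̄ = 1244958.68 / 15469.07 = 80.48 mm
ȳ = 766551.46 / 15469.07 = 49.55 mm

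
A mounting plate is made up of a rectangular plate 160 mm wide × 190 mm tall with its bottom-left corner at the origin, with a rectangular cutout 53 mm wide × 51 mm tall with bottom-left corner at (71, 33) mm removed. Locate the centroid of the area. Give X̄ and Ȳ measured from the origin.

plate: A = 160 × 190 = 30400.00, centroid at (80.00, 95.00).
hole: A = −(53 × 51) = -2703.00, centroid at (97.50, 58.50).
ΣA = 27697.00 mm², ΣAX̄ = 2168457.50 mm³, ΣAȲ = 2729874.50 mm³.
X̄ = 2168457.50/27697.00 = 78.29 mm; Ȳ = 2729874.50/27697.00 = 98.56 mm.

X̄ = 78.29 mm, Ȳ = 98.56 mm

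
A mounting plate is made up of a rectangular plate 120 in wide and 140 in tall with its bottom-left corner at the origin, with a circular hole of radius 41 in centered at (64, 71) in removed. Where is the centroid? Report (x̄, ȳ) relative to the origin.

x̄ = 58.17 in, ȳ = 69.54 in

plate: A = 120 × 140 = 16800.00, centroid at (60.00, 70.00).
hole: A = −π·41² = -5281.02, centroid at (64.00, 71.00).
ΣA = 11518.98 in²
ΣAx̄ = (16800.00)(60.00) + (-5281.02)(64.00) = 670014.90 in³
ΣAȳ = (16800.00)(70.00) + (-5281.02)(71.00) = 801047.78 in³
x̄ = 670014.90 / 11518.98 = 58.17 in
ȳ = 801047.78 / 11518.98 = 69.54 in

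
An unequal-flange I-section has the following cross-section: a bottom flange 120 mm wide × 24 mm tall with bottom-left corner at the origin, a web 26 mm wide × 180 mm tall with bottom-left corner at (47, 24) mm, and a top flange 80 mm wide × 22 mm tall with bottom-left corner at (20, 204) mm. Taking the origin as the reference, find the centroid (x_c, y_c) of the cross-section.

x_c = 60.00 mm, y_c = 101.55 mm

Part | A | x̄ᵢ | ȳᵢ | A·x̄ᵢ | A·ȳᵢ
bottom flange | 2880.00 | 60.00 | 12.00 | 172800.00 | 34560.00
web | 4680.00 | 60.00 | 114.00 | 280800.00 | 533520.00
top flange | 1760.00 | 60.00 | 215.00 | 105600.00 | 378400.00
Σ | 9320.00 |  |  | 559200.00 | 946480.00
x_c = 559200.00 / 9320.00 = 60.00 mm
y_c = 946480.00 / 9320.00 = 101.55 mm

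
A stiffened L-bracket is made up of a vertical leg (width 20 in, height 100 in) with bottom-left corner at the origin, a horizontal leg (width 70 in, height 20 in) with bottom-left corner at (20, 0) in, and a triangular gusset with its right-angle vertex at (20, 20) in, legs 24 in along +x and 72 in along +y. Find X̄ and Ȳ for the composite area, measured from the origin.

X̄ = 28.42 in, Ȳ = 35.65 in

vertical leg: A = 20 × 100 = 2000.00, centroid at (10.00, 50.00).
horizontal leg: A = 70 × 20 = 1400.00, centroid at (55.00, 10.00).
gusset: A = ½·24·72 = 864.00, centroid at (28.00, 44.00).
ΣA = 4264.00 in², ΣAX̄ = 121192.00 in³, ΣAȲ = 152016.00 in³.
X̄ = 121192.00/4264.00 = 28.42 in; Ȳ = 152016.00/4264.00 = 35.65 in.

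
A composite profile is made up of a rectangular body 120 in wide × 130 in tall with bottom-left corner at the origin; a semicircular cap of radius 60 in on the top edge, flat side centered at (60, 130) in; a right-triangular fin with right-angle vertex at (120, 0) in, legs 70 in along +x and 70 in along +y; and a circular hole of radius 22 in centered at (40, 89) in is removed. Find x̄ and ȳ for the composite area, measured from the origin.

Part | A | x̄ᵢ | ȳᵢ | A·x̄ᵢ | A·ȳᵢ
rectangular body | 15600.00 | 60.00 | 65.00 | 936000.00 | 1014000.00
semicircular top | 5654.87 | 60.00 | 155.46 | 339292.01 | 879132.68
triangular fin | 2450.00 | 143.33 | 23.33 | 351166.67 | 57166.67
hole | -1520.53 | 40.00 | 89.00 | -60821.23 | -135327.25
Σ | 22184.34 |  |  | 1565637.44 | 1814972.10
x̄ = 1565637.44 / 22184.34 = 70.57 in
ȳ = 1814972.10 / 22184.34 = 81.81 in

x̄ = 70.57 in, ȳ = 81.81 in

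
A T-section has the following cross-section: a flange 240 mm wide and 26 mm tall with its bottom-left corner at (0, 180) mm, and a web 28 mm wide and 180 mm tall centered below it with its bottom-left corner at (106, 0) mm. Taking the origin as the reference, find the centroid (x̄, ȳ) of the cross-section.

Part | A | x̄ᵢ | ȳᵢ | A·x̄ᵢ | A·ȳᵢ
web | 5040.00 | 120.00 | 90.00 | 604800.00 | 453600.00
flange | 6240.00 | 120.00 | 193.00 | 748800.00 | 1204320.00
Σ | 11280.00 |  |  | 1353600.00 | 1657920.00
x̄ = 1353600.00 / 11280.00 = 120.00 mm
ȳ = 1657920.00 / 11280.00 = 146.98 mm

x̄ = 120.00 mm, ȳ = 146.98 mm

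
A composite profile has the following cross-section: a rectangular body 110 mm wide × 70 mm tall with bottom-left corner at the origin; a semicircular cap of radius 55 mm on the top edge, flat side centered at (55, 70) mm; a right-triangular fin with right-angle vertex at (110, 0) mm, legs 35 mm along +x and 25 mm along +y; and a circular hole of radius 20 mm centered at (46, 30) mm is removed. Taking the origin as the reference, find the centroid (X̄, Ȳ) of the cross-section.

X̄ = 58.48 mm, Ȳ = 58.37 mm

Part | A | x̄ᵢ | ȳᵢ | A·x̄ᵢ | A·ȳᵢ
rectangular body | 7700.00 | 55.00 | 35.00 | 423500.00 | 269500.00
semicircular top | 4751.66 | 55.00 | 93.34 | 261341.24 | 443532.79
triangular fin | 437.50 | 121.67 | 8.33 | 53229.17 | 3645.83
hole | -1256.64 | 46.00 | 30.00 | -57805.30 | -37699.11
Σ | 11632.52 |  |  | 680265.10 | 678979.51
X̄ = 680265.10 / 11632.52 = 58.48 mm
Ȳ = 678979.51 / 11632.52 = 58.37 mm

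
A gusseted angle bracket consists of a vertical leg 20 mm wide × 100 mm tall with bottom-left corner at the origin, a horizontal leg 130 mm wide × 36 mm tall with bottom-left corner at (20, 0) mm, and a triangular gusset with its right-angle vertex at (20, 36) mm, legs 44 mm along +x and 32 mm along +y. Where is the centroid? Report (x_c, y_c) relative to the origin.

x_c = 59.89 mm, y_c = 29.40 mm

vertical leg: A = 20 × 100 = 2000.00, centroid at (10.00, 50.00).
horizontal leg: A = 130 × 36 = 4680.00, centroid at (85.00, 18.00).
gusset: A = ½·44·32 = 704.00, centroid at (34.67, 46.67).
ΣA = 7384.00 mm², ΣAx_c = 442205.33 mm³, ΣAy_c = 217093.33 mm³.
x_c = 442205.33/7384.00 = 59.89 mm; y_c = 217093.33/7384.00 = 29.40 mm.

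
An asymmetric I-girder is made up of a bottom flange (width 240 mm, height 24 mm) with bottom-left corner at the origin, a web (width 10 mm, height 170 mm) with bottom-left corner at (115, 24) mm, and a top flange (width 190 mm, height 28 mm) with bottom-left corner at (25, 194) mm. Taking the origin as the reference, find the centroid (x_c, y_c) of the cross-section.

x_c = 120.00 mm, y_c = 106.49 mm

Part | A | x̄ᵢ | ȳᵢ | A·x̄ᵢ | A·ȳᵢ
bottom flange | 5760.00 | 120.00 | 12.00 | 691200.00 | 69120.00
web | 1700.00 | 120.00 | 109.00 | 204000.00 | 185300.00
top flange | 5320.00 | 120.00 | 208.00 | 638400.00 | 1106560.00
Σ | 12780.00 |  |  | 1533600.00 | 1360980.00
x_c = 1533600.00 / 12780.00 = 120.00 mm
y_c = 1360980.00 / 12780.00 = 106.49 mm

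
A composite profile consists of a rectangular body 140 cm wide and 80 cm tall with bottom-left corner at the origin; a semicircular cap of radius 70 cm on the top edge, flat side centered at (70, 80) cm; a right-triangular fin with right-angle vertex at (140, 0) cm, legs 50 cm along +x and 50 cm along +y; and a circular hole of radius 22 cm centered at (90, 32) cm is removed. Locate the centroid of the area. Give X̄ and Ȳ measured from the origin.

Part | A | x̄ᵢ | ȳᵢ | A·x̄ᵢ | A·ȳᵢ
rectangular body | 11200.00 | 70.00 | 40.00 | 784000.00 | 448000.00
semicircular top | 7696.90 | 70.00 | 109.71 | 538783.14 | 844418.83
triangular fin | 1250.00 | 156.67 | 16.67 | 195833.33 | 20833.33
hole | -1520.53 | 90.00 | 32.00 | -136847.78 | -48656.99
Σ | 18626.37 |  |  | 1381768.70 | 1264595.17
X̄ = 1381768.70 / 18626.37 = 74.18 cm
Ȳ = 1264595.17 / 18626.37 = 67.89 cm

X̄ = 74.18 cm, Ȳ = 67.89 cm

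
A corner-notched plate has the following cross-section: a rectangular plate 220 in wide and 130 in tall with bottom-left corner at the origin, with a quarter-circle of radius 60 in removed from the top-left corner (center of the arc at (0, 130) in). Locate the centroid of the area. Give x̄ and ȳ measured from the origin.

x̄ = 119.27 in, ȳ = 60.66 in

plate: A = 220 × 130 = 28600.00, centroid at (110.00, 65.00).
removed quarter-circle: A = −¼π·60² = -2827.43, centroid at (25.46, 104.54).
ΣA = 25772.57 in²
ΣAx̄ = (28600.00)(110.00) + (-2827.43)(25.46) = 3074000.00 in³
ΣAȳ = (28600.00)(65.00) + (-2827.43)(104.54) = 1563433.66 in³
x̄ = 3074000.00 / 25772.57 = 119.27 in
ȳ = 1563433.66 / 25772.57 = 60.66 in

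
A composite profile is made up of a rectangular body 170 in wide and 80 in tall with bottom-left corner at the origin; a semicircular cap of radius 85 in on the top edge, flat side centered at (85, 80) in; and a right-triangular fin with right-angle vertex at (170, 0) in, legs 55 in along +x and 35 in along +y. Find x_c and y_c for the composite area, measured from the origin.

rectangular body: A = 170 × 80 = 13600.00, centroid at (85.00, 40.00).
semicircular top: A = ½π·85² = 11349.00, centroid at (85.00, 116.08).
triangular fin: A = ½·55·35 = 962.50, centroid at (188.33, 11.67).
ΣA = 25911.50 in²
ΣAx_c = (13600.00)(85.00) + (11349.00)(85.00) + (962.50)(188.33) = 2301936.13 in³
ΣAy_c = (13600.00)(40.00) + (11349.00)(116.08) + (962.50)(11.67) = 1872566.11 in³
x_c = 2301936.13 / 25911.50 = 88.84 in
y_c = 1872566.11 / 25911.50 = 72.27 in

x_c = 88.84 in, y_c = 72.27 in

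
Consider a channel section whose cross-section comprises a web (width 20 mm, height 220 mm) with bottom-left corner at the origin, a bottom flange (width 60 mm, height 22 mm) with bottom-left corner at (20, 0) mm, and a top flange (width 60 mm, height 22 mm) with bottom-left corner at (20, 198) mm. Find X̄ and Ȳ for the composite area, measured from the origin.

X̄ = 25.00 mm, Ȳ = 110.00 mm

web: A = 20 × 220 = 4400.00, centroid at (10.00, 110.00).
bottom flange: A = 60 × 22 = 1320.00, centroid at (50.00, 11.00).
top flange: A = 60 × 22 = 1320.00, centroid at (50.00, 209.00).
ΣA = 7040.00 mm²
ΣAX̄ = (4400.00)(10.00) + (1320.00)(50.00) + (1320.00)(50.00) = 176000.00 mm³
ΣAȲ = (4400.00)(110.00) + (1320.00)(11.00) + (1320.00)(209.00) = 774400.00 mm³
X̄ = 176000.00 / 7040.00 = 25.00 mm
Ȳ = 774400.00 / 7040.00 = 110.00 mm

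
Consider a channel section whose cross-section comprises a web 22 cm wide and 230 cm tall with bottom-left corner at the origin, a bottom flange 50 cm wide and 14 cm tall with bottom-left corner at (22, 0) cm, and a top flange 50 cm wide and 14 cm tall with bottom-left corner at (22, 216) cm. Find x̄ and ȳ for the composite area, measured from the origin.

x̄ = 18.80 cm, ȳ = 115.00 cm

web: A = 22 × 230 = 5060.00, centroid at (11.00, 115.00).
bottom flange: A = 50 × 14 = 700.00, centroid at (47.00, 7.00).
top flange: A = 50 × 14 = 700.00, centroid at (47.00, 223.00).
ΣA = 6460.00 cm², ΣAx̄ = 121460.00 cm³, ΣAȳ = 742900.00 cm³.
x̄ = 121460.00/6460.00 = 18.80 cm; ȳ = 742900.00/6460.00 = 115.00 cm.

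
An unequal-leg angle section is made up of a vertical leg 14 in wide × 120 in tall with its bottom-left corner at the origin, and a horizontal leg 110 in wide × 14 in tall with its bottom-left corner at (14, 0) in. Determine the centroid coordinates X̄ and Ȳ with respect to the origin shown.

vertical leg: A = 14 × 120 = 1680.00, centroid at (7.00, 60.00).
horizontal leg: A = 110 × 14 = 1540.00, centroid at (69.00, 7.00).
ΣA = 3220.00 in²
ΣAX̄ = (1680.00)(7.00) + (1540.00)(69.00) = 118020.00 in³
ΣAȲ = (1680.00)(60.00) + (1540.00)(7.00) = 111580.00 in³
X̄ = 118020.00 / 3220.00 = 36.65 in
Ȳ = 111580.00 / 3220.00 = 34.65 in

X̄ = 36.65 in, Ȳ = 34.65 in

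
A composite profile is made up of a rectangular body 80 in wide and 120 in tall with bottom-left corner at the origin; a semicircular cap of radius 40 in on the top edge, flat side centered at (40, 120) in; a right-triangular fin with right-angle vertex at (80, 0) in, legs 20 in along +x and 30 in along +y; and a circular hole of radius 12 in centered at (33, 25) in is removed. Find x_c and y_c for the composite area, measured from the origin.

x_c = 41.44 in, y_c = 76.24 in

rectangular body: A = 80 × 120 = 9600.00, centroid at (40.00, 60.00).
semicircular top: A = ½π·40² = 2513.27, centroid at (40.00, 136.98).
triangular fin: A = ½·20·30 = 300.00, centroid at (86.67, 10.00).
hole: A = −π·12² = -452.39, centroid at (33.00, 25.00).
ΣA = 11960.88 in²
ΣAx_c = (9600.00)(40.00) + (2513.27)(40.00) + (300.00)(86.67) + (-452.39)(33.00) = 495602.12 in³
ΣAy_c = (9600.00)(60.00) + (2513.27)(136.98) + (300.00)(10.00) + (-452.39)(25.00) = 911949.83 in³
x_c = 495602.12 / 11960.88 = 41.44 in
y_c = 911949.83 / 11960.88 = 76.24 in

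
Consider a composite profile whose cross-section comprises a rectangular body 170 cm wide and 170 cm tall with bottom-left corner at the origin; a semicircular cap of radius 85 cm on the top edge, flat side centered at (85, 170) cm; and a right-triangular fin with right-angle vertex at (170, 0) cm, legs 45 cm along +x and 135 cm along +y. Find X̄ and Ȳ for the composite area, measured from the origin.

rectangular body: A = 170 × 170 = 28900.00, centroid at (85.00, 85.00).
semicircular top: A = ½π·85² = 11349.00, centroid at (85.00, 206.08).
triangular fin: A = ½·45·135 = 3037.50, centroid at (185.00, 45.00).
ΣA = 43286.50 cm², ΣAX̄ = 3983102.79 cm³, ΣAȲ = 4931934.76 cm³.
X̄ = 3983102.79/43286.50 = 92.02 cm; Ȳ = 4931934.76/43286.50 = 113.94 cm.

X̄ = 92.02 cm, Ȳ = 113.94 cm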